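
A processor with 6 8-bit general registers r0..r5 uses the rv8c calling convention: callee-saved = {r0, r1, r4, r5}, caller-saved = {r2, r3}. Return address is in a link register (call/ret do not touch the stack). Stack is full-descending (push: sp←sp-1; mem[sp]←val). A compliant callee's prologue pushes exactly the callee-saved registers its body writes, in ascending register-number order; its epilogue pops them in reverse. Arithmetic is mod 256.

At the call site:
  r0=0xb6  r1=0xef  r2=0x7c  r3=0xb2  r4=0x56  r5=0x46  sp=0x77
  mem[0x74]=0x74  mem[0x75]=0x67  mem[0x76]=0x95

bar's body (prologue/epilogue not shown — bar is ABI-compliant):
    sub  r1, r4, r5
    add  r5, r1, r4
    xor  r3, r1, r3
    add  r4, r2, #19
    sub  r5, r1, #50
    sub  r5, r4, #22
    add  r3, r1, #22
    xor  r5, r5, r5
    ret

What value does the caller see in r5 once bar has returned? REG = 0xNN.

REG = 0x46

prologue: push r1 -> mem[0x76]=0xef, sp=0x76
prologue: push r4 -> mem[0x75]=0x56, sp=0x75
prologue: push r5 -> mem[0x74]=0x46, sp=0x74
body[0] sub  r1, r4, r5 -> r1=0x10
body[1] add  r5, r1, r4 -> r5=0x66
body[2] xor  r3, r1, r3 -> r3=0xa2
body[3] add  r4, r2, #19 -> r4=0x8f
body[4] sub  r5, r1, #50 -> r5=0xde
body[5] sub  r5, r4, #22 -> r5=0x79
body[6] add  r3, r1, #22 -> r3=0x26
body[7] xor  r5, r5, r5 -> r5=0x00
epilogue: pop r5=0x46, sp=0x75
epilogue: pop r4=0x56, sp=0x76
epilogue: pop r1=0xef, sp=0x77
r5 is callee-saved -> restored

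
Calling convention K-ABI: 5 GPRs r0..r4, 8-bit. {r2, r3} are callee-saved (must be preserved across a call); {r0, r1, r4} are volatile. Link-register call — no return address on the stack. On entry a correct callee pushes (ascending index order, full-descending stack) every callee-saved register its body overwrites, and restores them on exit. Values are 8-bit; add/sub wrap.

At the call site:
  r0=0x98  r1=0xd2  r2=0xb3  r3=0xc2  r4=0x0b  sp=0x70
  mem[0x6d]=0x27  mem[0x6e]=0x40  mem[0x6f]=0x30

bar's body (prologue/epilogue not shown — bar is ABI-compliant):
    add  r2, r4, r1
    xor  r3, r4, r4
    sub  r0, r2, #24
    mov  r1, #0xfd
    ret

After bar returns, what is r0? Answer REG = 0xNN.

prologue: push r2 → mem[0x6f]=0xb3, sp=0x6f
prologue: push r3 → mem[0x6e]=0xc2, sp=0x6e
body[0] add  r2, r4, r1 → r2=0xdd
body[1] xor  r3, r4, r4 → r3=0x00
body[2] sub  r0, r2, #24 → r0=0xc5
body[3] mov  r1, #0xfd → r1=0xfd
epilogue: pop r3=0xc2, sp=0x6f
epilogue: pop r2=0xb3, sp=0x70
r0 is caller-saved → body value

REG = 0xc5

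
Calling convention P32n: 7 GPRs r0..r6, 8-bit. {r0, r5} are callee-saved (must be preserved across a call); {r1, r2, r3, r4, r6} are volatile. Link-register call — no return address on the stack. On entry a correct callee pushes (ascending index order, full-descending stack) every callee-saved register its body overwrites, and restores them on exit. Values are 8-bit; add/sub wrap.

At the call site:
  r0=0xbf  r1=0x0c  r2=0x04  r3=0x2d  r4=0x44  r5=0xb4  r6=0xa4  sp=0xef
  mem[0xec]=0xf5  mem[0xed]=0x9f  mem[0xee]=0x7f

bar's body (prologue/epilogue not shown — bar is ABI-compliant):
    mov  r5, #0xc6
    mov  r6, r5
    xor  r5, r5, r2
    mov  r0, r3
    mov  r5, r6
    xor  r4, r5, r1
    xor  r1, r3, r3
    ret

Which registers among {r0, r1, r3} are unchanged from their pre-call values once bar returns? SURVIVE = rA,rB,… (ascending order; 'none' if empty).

prologue: push r0 → mem[0xee]=0xbf, sp=0xee
prologue: push r5 → mem[0xed]=0xb4, sp=0xed
body[0] mov  r5, #0xc6 → r5=0xc6
body[1] mov  r6, r5 → r6=0xc6
body[2] xor  r5, r5, r2 → r5=0xc2
body[3] mov  r0, r3 → r0=0x2d
body[4] mov  r5, r6 → r5=0xc6
body[5] xor  r4, r5, r1 → r4=0xca
body[6] xor  r1, r3, r3 → r1=0x00
epilogue: pop r5=0xb4, sp=0xee
epilogue: pop r0=0xbf, sp=0xef
r0: callee-saved, written=True
r1: caller-saved, written=True
r3: caller-saved, written=False

SURVIVE = r0,r3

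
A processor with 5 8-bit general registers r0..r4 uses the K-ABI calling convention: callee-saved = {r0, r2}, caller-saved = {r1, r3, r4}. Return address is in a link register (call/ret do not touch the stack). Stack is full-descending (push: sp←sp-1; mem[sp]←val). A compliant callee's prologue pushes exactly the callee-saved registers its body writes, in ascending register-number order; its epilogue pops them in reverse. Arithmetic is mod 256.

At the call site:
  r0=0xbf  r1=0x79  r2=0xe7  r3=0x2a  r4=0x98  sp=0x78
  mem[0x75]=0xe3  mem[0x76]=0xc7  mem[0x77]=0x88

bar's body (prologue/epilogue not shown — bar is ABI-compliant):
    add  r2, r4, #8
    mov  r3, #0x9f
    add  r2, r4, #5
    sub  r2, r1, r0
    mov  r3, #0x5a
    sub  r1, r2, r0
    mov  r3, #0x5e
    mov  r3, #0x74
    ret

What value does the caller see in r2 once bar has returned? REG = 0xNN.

REG = 0xe7

prologue: push r2 -> mem[0x77]=0xe7, sp=0x77
body[0] add  r2, r4, #8 -> r2=0xa0
body[1] mov  r3, #0x9f -> r3=0x9f
body[2] add  r2, r4, #5 -> r2=0x9d
body[3] sub  r2, r1, r0 -> r2=0xba
body[4] mov  r3, #0x5a -> r3=0x5a
body[5] sub  r1, r2, r0 -> r1=0xfb
body[6] mov  r3, #0x5e -> r3=0x5e
body[7] mov  r3, #0x74 -> r3=0x74
epilogue: pop r2=0xe7, sp=0x78
r2 is callee-saved -> restored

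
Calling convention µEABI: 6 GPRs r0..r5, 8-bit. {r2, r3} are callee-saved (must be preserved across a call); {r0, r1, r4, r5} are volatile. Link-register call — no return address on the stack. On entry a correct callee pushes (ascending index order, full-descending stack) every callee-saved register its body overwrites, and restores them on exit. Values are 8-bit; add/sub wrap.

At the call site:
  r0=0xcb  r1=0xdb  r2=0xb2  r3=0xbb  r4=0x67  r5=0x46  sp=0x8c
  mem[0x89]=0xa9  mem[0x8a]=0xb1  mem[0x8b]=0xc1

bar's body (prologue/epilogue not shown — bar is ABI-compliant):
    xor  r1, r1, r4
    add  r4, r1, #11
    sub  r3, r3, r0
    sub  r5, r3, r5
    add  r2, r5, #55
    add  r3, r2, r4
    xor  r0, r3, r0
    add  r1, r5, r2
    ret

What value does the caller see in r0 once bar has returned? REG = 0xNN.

REG = 0x63

prologue: push r2 → mem[0x8b]=0xb2, sp=0x8b
prologue: push r3 → mem[0x8a]=0xbb, sp=0x8a
body[0] xor  r1, r1, r4 → r1=0xbc
body[1] add  r4, r1, #11 → r4=0xc7
body[2] sub  r3, r3, r0 → r3=0xf0
body[3] sub  r5, r3, r5 → r5=0xaa
body[4] add  r2, r5, #55 → r2=0xe1
body[5] add  r3, r2, r4 → r3=0xa8
body[6] xor  r0, r3, r0 → r0=0x63
body[7] add  r1, r5, r2 → r1=0x8b
epilogue: pop r3=0xbb, sp=0x8b
epilogue: pop r2=0xb2, sp=0x8c
r0 is caller-saved → body value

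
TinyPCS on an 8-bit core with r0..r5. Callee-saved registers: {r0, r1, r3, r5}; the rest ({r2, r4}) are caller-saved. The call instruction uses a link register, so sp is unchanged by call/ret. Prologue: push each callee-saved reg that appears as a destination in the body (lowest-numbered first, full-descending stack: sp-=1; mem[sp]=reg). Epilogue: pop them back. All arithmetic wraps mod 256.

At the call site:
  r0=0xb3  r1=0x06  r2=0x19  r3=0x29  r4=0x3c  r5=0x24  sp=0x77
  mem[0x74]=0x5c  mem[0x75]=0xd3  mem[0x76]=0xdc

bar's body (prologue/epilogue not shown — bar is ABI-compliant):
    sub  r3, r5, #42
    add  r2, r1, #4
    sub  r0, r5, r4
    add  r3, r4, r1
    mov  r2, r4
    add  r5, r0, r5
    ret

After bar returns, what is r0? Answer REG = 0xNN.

REG = 0xb3

prologue: push r0 -> mem[0x76]=0xb3, sp=0x76
prologue: push r3 -> mem[0x75]=0x29, sp=0x75
prologue: push r5 -> mem[0x74]=0x24, sp=0x74
body[0] sub  r3, r5, #42 -> r3=0xfa
body[1] add  r2, r1, #4 -> r2=0x0a
body[2] sub  r0, r5, r4 -> r0=0xe8
body[3] add  r3, r4, r1 -> r3=0x42
body[4] mov  r2, r4 -> r2=0x3c
body[5] add  r5, r0, r5 -> r5=0x0c
epilogue: pop r5=0x24, sp=0x75
epilogue: pop r3=0x29, sp=0x76
epilogue: pop r0=0xb3, sp=0x77
r0 is callee-saved -> restored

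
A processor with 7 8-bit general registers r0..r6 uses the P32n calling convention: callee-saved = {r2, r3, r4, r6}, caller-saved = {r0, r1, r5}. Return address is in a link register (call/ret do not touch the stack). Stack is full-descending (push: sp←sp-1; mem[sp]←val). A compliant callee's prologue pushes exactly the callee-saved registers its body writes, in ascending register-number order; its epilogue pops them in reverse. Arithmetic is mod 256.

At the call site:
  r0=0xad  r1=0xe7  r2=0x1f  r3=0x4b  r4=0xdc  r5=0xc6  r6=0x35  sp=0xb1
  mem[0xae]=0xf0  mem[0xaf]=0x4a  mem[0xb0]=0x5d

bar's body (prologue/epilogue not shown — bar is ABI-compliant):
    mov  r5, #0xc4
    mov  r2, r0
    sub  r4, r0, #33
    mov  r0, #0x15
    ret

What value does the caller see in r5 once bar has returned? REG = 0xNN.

prologue: push r2 → mem[0xb0]=0x1f, sp=0xb0
prologue: push r4 → mem[0xaf]=0xdc, sp=0xaf
body[0] mov  r5, #0xc4 → r5=0xc4
body[1] mov  r2, r0 → r2=0xad
body[2] sub  r4, r0, #33 → r4=0x8c
body[3] mov  r0, #0x15 → r0=0x15
epilogue: pop r4=0xdc, sp=0xb0
epilogue: pop r2=0x1f, sp=0xb1
r5 is caller-saved → body value

REG = 0xc4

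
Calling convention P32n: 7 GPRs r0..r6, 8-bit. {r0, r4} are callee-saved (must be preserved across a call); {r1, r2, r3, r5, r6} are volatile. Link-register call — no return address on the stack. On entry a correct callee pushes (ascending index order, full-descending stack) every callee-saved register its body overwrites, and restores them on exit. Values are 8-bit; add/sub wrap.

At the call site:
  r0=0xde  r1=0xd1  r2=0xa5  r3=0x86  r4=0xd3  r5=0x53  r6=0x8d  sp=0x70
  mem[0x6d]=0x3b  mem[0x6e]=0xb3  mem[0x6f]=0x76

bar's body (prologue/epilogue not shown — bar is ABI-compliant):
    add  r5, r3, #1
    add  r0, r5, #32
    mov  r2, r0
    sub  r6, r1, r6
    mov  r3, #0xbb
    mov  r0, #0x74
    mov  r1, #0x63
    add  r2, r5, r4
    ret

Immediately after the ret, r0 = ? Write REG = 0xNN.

REG = 0xde

prologue: push r0 → mem[0x6f]=0xde, sp=0x6f
body[0] add  r5, r3, #1 → r5=0x87
body[1] add  r0, r5, #32 → r0=0xa7
body[2] mov  r2, r0 → r2=0xa7
body[3] sub  r6, r1, r6 → r6=0x44
body[4] mov  r3, #0xbb → r3=0xbb
body[5] mov  r0, #0x74 → r0=0x74
body[6] mov  r1, #0x63 → r1=0x63
body[7] add  r2, r5, r4 → r2=0x5a
epilogue: pop r0=0xde, sp=0x70
r0 is callee-saved → restored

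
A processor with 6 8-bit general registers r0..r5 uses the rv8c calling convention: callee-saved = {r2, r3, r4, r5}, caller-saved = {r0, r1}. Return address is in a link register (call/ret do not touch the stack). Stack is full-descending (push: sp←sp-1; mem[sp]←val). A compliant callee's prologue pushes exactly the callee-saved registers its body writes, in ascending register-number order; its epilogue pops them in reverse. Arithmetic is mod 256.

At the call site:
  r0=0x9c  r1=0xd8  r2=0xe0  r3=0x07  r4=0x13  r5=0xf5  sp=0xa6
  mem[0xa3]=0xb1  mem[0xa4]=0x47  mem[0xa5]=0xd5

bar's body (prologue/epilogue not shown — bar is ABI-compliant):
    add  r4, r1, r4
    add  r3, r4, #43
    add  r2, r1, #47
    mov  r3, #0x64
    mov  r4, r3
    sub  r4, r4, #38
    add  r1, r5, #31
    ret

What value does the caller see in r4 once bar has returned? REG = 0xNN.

prologue: push r2 -> mem[0xa5]=0xe0, sp=0xa5
prologue: push r3 -> mem[0xa4]=0x07, sp=0xa4
prologue: push r4 -> mem[0xa3]=0x13, sp=0xa3
body[0] add  r4, r1, r4 -> r4=0xeb
body[1] add  r3, r4, #43 -> r3=0x16
body[2] add  r2, r1, #47 -> r2=0x07
body[3] mov  r3, #0x64 -> r3=0x64
body[4] mov  r4, r3 -> r4=0x64
body[5] sub  r4, r4, #38 -> r4=0x3e
body[6] add  r1, r5, #31 -> r1=0x14
epilogue: pop r4=0x13, sp=0xa4
epilogue: pop r3=0x07, sp=0xa5
epilogue: pop r2=0xe0, sp=0xa6
r4 is callee-saved -> restored

REG = 0x13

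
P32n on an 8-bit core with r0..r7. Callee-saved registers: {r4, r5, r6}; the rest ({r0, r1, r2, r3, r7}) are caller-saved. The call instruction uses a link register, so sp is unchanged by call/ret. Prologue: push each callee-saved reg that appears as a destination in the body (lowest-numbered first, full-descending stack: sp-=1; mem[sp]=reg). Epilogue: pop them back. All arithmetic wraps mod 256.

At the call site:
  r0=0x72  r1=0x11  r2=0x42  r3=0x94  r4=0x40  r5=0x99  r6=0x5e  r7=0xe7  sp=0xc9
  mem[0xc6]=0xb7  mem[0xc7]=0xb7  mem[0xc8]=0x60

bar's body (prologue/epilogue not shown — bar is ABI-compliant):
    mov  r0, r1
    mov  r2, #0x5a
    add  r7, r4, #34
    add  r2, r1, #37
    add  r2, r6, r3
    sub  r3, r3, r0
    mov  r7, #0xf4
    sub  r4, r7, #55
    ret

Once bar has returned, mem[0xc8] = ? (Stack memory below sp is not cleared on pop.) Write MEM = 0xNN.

MEM = 0x40

prologue: push r4 → mem[0xc8]=0x40, sp=0xc8
body[0] mov  r0, r1 → r0=0x11
body[1] mov  r2, #0x5a → r2=0x5a
body[2] add  r7, r4, #34 → r7=0x62
body[3] add  r2, r1, #37 → r2=0x36
body[4] add  r2, r6, r3 → r2=0xf2
body[5] sub  r3, r3, r0 → r3=0x83
body[6] mov  r7, #0xf4 → r7=0xf4
body[7] sub  r4, r7, #55 → r4=0xbd
epilogue: pop r4=0x40, sp=0xc9
prologue pushed ['r4'] at ['0xc8']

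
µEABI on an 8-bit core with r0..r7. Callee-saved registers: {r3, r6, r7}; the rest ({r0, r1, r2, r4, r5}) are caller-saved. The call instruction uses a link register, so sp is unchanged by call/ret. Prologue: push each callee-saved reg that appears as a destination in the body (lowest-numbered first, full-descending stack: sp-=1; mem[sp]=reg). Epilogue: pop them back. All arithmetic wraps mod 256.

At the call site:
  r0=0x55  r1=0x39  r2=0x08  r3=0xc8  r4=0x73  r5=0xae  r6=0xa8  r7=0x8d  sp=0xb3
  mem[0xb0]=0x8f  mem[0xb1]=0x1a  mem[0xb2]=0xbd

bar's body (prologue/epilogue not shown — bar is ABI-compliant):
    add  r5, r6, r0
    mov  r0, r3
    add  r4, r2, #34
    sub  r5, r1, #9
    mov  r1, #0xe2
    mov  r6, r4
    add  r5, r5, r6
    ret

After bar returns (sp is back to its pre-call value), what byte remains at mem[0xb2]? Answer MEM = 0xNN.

prologue: push r6 -> mem[0xb2]=0xa8, sp=0xb2
body[0] add  r5, r6, r0 -> r5=0xfd
body[1] mov  r0, r3 -> r0=0xc8
body[2] add  r4, r2, #34 -> r4=0x2a
body[3] sub  r5, r1, #9 -> r5=0x30
body[4] mov  r1, #0xe2 -> r1=0xe2
body[5] mov  r6, r4 -> r6=0x2a
body[6] add  r5, r5, r6 -> r5=0x5a
epilogue: pop r6=0xa8, sp=0xb3
prologue pushed ['r6'] at ['0xb2']

MEM = 0xa8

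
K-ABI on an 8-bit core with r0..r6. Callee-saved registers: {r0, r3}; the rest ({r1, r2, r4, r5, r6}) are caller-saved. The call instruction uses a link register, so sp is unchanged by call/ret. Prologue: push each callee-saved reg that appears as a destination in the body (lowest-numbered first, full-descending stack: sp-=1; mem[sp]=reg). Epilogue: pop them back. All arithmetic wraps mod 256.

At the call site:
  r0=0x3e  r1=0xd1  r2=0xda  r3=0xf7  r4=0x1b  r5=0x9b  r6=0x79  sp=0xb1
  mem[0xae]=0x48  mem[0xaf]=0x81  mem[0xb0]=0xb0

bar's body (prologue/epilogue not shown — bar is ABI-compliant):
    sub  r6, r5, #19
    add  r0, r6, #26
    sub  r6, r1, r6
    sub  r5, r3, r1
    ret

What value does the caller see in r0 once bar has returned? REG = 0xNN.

prologue: push r0 → mem[0xb0]=0x3e, sp=0xb0
body[0] sub  r6, r5, #19 → r6=0x88
body[1] add  r0, r6, #26 → r0=0xa2
body[2] sub  r6, r1, r6 → r6=0x49
body[3] sub  r5, r3, r1 → r5=0x26
epilogue: pop r0=0x3e, sp=0xb1
r0 is callee-saved → restored

REG = 0x3e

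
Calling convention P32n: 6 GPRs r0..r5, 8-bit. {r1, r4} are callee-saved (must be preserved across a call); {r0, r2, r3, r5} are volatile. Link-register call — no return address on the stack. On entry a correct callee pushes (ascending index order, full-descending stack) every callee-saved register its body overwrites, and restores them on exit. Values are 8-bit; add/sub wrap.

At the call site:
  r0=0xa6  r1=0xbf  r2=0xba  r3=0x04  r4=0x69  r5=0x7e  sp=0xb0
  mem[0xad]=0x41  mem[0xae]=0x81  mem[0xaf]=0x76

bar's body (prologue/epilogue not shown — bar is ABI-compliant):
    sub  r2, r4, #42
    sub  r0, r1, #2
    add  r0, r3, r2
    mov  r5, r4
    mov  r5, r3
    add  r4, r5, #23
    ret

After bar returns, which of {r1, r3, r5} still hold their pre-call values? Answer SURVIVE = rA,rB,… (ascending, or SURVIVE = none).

prologue: push r4 → mem[0xaf]=0x69, sp=0xaf
body[0] sub  r2, r4, #42 → r2=0x3f
body[1] sub  r0, r1, #2 → r0=0xbd
body[2] add  r0, r3, r2 → r0=0x43
body[3] mov  r5, r4 → r5=0x69
body[4] mov  r5, r3 → r5=0x04
body[5] add  r4, r5, #23 → r4=0x1b
epilogue: pop r4=0x69, sp=0xb0
r1: callee-saved, written=False
r3: caller-saved, written=False
r5: caller-saved, written=True

SURVIVE = r1,r3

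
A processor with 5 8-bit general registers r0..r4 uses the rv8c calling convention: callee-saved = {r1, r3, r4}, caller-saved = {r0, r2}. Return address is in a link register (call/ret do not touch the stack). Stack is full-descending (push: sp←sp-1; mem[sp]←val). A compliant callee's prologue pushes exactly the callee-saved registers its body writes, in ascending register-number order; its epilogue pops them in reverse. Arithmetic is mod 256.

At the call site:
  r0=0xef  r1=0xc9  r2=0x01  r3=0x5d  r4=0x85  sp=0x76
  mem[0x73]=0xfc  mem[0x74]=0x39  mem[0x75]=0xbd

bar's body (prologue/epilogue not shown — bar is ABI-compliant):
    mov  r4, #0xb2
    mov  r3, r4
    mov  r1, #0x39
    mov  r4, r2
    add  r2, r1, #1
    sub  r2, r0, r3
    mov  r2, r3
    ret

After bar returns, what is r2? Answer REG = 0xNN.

prologue: push r1 → mem[0x75]=0xc9, sp=0x75
prologue: push r3 → mem[0x74]=0x5d, sp=0x74
prologue: push r4 → mem[0x73]=0x85, sp=0x73
body[0] mov  r4, #0xb2 → r4=0xb2
body[1] mov  r3, r4 → r3=0xb2
body[2] mov  r1, #0x39 → r1=0x39
body[3] mov  r4, r2 → r4=0x01
body[4] add  r2, r1, #1 → r2=0x3a
body[5] sub  r2, r0, r3 → r2=0x3d
body[6] mov  r2, r3 → r2=0xb2
epilogue: pop r4=0x85, sp=0x74
epilogue: pop r3=0x5d, sp=0x75
epilogue: pop r1=0xc9, sp=0x76
r2 is caller-saved → body value

REG = 0xb2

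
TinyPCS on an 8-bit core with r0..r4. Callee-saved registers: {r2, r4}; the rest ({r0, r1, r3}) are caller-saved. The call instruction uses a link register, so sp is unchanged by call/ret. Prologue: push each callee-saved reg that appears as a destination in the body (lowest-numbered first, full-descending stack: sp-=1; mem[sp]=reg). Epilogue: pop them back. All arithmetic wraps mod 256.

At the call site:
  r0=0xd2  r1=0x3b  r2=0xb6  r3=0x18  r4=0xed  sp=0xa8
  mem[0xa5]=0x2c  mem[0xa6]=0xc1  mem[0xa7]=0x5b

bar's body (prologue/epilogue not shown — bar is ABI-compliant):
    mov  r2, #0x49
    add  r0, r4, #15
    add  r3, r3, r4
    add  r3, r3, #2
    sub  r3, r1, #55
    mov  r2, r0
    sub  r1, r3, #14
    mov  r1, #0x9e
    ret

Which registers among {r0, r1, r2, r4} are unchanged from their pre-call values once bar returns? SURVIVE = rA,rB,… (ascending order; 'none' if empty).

SURVIVE = r2,r4

prologue: push r2 → mem[0xa7]=0xb6, sp=0xa7
body[0] mov  r2, #0x49 → r2=0x49
body[1] add  r0, r4, #15 → r0=0xfc
body[2] add  r3, r3, r4 → r3=0x05
body[3] add  r3, r3, #2 → r3=0x07
body[4] sub  r3, r1, #55 → r3=0x04
body[5] mov  r2, r0 → r2=0xfc
body[6] sub  r1, r3, #14 → r1=0xf6
body[7] mov  r1, #0x9e → r1=0x9e
epilogue: pop r2=0xb6, sp=0xa8
r0: caller-saved, written=True
r1: caller-saved, written=True
r2: callee-saved, written=True
r4: callee-saved, written=False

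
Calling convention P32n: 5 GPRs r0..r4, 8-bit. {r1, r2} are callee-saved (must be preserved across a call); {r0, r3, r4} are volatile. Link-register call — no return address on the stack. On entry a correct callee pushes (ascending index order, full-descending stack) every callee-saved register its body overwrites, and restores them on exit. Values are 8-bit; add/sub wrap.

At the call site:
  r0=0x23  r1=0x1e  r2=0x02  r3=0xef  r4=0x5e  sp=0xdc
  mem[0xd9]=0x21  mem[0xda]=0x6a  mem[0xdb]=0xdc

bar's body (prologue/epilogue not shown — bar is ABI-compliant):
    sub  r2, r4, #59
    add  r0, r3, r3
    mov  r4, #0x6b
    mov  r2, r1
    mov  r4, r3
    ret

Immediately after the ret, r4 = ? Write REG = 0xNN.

prologue: push r2 → mem[0xdb]=0x02, sp=0xdb
body[0] sub  r2, r4, #59 → r2=0x23
body[1] add  r0, r3, r3 → r0=0xde
body[2] mov  r4, #0x6b → r4=0x6b
body[3] mov  r2, r1 → r2=0x1e
body[4] mov  r4, r3 → r4=0xef
epilogue: pop r2=0x02, sp=0xdc
r4 is caller-saved → body value

REG = 0xef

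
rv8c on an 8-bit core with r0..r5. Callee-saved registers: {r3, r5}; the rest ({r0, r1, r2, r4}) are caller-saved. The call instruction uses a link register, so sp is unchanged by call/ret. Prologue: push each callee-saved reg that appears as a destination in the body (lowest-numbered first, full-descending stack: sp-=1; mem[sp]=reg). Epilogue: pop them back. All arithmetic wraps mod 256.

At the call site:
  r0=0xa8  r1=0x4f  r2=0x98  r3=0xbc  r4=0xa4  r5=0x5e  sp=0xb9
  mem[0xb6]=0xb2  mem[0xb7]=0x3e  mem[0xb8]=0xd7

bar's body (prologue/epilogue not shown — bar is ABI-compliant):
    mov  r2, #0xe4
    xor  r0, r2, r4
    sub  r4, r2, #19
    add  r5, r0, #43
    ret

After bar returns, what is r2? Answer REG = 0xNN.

REG = 0xe4

prologue: push r5 -> mem[0xb8]=0x5e, sp=0xb8
body[0] mov  r2, #0xe4 -> r2=0xe4
body[1] xor  r0, r2, r4 -> r0=0x40
body[2] sub  r4, r2, #19 -> r4=0xd1
body[3] add  r5, r0, #43 -> r5=0x6b
epilogue: pop r5=0x5e, sp=0xb9
r2 is caller-saved -> body value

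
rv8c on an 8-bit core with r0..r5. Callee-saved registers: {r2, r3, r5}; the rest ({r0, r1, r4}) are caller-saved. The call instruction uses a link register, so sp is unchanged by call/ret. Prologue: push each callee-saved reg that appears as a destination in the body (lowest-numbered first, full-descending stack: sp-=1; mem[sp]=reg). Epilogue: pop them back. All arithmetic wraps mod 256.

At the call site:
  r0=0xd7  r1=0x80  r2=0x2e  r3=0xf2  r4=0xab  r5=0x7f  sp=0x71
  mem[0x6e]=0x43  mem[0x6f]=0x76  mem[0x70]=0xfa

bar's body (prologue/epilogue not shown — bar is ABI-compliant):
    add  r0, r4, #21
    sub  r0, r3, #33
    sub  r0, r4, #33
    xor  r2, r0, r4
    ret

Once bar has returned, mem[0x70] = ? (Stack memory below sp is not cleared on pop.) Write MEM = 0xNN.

MEM = 0x2e

prologue: push r2 -> mem[0x70]=0x2e, sp=0x70
body[0] add  r0, r4, #21 -> r0=0xc0
body[1] sub  r0, r3, #33 -> r0=0xd1
body[2] sub  r0, r4, #33 -> r0=0x8a
body[3] xor  r2, r0, r4 -> r2=0x21
epilogue: pop r2=0x2e, sp=0x71
prologue pushed ['r2'] at ['0x70']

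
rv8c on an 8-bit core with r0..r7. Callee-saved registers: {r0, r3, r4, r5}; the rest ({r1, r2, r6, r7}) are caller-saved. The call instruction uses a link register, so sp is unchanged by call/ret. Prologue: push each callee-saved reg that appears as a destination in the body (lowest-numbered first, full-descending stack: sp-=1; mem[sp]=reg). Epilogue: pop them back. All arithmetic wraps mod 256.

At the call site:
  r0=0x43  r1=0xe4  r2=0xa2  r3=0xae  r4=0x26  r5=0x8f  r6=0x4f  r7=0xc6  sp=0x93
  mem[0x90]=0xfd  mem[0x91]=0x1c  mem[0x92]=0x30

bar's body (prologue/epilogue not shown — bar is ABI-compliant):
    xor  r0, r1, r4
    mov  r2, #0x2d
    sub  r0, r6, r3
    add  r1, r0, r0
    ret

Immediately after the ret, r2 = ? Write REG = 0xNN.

REG = 0x2d

prologue: push r0 → mem[0x92]=0x43, sp=0x92
body[0] xor  r0, r1, r4 → r0=0xc2
body[1] mov  r2, #0x2d → r2=0x2d
body[2] sub  r0, r6, r3 → r0=0xa1
body[3] add  r1, r0, r0 → r1=0x42
epilogue: pop r0=0x43, sp=0x93
r2 is caller-saved → body value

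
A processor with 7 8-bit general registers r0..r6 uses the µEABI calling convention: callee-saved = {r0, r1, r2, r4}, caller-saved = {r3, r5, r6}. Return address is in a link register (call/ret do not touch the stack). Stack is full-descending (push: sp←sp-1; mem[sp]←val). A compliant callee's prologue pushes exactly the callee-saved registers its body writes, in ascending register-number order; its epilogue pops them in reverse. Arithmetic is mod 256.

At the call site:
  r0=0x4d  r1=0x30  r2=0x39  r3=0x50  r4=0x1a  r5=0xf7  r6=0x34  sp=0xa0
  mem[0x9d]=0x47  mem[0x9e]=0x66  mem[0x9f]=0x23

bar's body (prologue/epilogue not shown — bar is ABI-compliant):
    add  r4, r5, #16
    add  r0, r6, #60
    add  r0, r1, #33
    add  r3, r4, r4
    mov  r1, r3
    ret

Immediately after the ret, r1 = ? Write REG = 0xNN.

prologue: push r0 → mem[0x9f]=0x4d, sp=0x9f
prologue: push r1 → mem[0x9e]=0x30, sp=0x9e
prologue: push r4 → mem[0x9d]=0x1a, sp=0x9d
body[0] add  r4, r5, #16 → r4=0x07
body[1] add  r0, r6, #60 → r0=0x70
body[2] add  r0, r1, #33 → r0=0x51
body[3] add  r3, r4, r4 → r3=0x0e
body[4] mov  r1, r3 → r1=0x0e
epilogue: pop r4=0x1a, sp=0x9e
epilogue: pop r1=0x30, sp=0x9f
epilogue: pop r0=0x4d, sp=0xa0
r1 is callee-saved → restored

REG = 0x30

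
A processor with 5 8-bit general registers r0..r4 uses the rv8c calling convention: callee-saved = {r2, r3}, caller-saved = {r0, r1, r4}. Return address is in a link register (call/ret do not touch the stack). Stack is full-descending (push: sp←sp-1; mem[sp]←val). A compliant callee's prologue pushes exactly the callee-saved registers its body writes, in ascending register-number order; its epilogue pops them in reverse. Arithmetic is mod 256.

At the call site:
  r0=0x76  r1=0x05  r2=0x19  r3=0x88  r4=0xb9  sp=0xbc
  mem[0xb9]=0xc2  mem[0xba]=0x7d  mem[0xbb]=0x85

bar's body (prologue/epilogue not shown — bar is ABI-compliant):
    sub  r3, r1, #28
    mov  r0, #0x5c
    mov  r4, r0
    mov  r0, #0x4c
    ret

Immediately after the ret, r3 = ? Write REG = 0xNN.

prologue: push r3 -> mem[0xbb]=0x88, sp=0xbb
body[0] sub  r3, r1, #28 -> r3=0xe9
body[1] mov  r0, #0x5c -> r0=0x5c
body[2] mov  r4, r0 -> r4=0x5c
body[3] mov  r0, #0x4c -> r0=0x4c
epilogue: pop r3=0x88, sp=0xbc
r3 is callee-saved -> restored

REG = 0x88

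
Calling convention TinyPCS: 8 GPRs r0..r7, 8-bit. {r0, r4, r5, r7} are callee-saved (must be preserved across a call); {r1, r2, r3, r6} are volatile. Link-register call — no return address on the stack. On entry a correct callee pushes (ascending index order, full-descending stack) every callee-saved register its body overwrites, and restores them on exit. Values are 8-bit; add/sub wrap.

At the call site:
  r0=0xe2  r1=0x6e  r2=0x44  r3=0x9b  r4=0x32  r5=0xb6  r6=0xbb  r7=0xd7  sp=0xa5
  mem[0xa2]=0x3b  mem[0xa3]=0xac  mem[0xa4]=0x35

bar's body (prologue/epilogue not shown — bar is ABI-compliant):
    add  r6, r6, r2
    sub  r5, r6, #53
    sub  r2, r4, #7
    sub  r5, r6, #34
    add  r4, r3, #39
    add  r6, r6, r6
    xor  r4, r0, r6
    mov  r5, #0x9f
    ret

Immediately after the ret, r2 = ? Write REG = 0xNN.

prologue: push r4 → mem[0xa4]=0x32, sp=0xa4
prologue: push r5 → mem[0xa3]=0xb6, sp=0xa3
body[0] add  r6, r6, r2 → r6=0xff
body[1] sub  r5, r6, #53 → r5=0xca
body[2] sub  r2, r4, #7 → r2=0x2b
body[3] sub  r5, r6, #34 → r5=0xdd
body[4] add  r4, r3, #39 → r4=0xc2
body[5] add  r6, r6, r6 → r6=0xfe
body[6] xor  r4, r0, r6 → r4=0x1c
body[7] mov  r5, #0x9f → r5=0x9f
epilogue: pop r5=0xb6, sp=0xa4
epilogue: pop r4=0x32, sp=0xa5
r2 is caller-saved → body value

REG = 0x2b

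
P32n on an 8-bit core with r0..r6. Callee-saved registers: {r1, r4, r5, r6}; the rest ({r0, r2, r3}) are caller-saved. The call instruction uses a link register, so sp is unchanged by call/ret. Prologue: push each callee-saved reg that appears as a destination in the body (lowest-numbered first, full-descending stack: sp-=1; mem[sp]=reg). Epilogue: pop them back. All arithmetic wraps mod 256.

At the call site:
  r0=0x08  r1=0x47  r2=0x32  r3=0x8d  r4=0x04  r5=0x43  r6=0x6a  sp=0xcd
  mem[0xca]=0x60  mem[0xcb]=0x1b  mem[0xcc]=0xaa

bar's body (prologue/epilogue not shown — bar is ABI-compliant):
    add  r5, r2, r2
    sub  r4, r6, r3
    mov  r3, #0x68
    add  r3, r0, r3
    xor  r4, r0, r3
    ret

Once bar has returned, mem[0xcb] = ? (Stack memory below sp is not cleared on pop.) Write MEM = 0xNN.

prologue: push r4 -> mem[0xcc]=0x04, sp=0xcc
prologue: push r5 -> mem[0xcb]=0x43, sp=0xcb
body[0] add  r5, r2, r2 -> r5=0x64
body[1] sub  r4, r6, r3 -> r4=0xdd
body[2] mov  r3, #0x68 -> r3=0x68
body[3] add  r3, r0, r3 -> r3=0x70
body[4] xor  r4, r0, r3 -> r4=0x78
epilogue: pop r5=0x43, sp=0xcc
epilogue: pop r4=0x04, sp=0xcd
prologue pushed ['r4', 'r5'] at ['0xcc', '0xcb']

MEM = 0x43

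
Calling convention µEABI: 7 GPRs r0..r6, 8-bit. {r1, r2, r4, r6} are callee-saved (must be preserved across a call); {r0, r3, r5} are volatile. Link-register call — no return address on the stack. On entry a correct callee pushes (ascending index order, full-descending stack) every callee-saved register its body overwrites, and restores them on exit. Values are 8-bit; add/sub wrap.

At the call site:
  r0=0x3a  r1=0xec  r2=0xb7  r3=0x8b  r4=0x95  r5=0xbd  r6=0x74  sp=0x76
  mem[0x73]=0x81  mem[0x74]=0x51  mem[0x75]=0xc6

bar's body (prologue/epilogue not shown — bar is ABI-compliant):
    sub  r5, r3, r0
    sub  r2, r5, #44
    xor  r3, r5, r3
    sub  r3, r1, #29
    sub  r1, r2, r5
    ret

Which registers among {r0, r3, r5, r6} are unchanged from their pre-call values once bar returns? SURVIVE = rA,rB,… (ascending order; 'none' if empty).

SURVIVE = r0,r6

prologue: push r1 -> mem[0x75]=0xec, sp=0x75
prologue: push r2 -> mem[0x74]=0xb7, sp=0x74
body[0] sub  r5, r3, r0 -> r5=0x51
body[1] sub  r2, r5, #44 -> r2=0x25
body[2] xor  r3, r5, r3 -> r3=0xda
body[3] sub  r3, r1, #29 -> r3=0xcf
body[4] sub  r1, r2, r5 -> r1=0xd4
epilogue: pop r2=0xb7, sp=0x75
epilogue: pop r1=0xec, sp=0x76
r0: caller-saved, written=False
r3: caller-saved, written=True
r5: caller-saved, written=True
r6: callee-saved, written=False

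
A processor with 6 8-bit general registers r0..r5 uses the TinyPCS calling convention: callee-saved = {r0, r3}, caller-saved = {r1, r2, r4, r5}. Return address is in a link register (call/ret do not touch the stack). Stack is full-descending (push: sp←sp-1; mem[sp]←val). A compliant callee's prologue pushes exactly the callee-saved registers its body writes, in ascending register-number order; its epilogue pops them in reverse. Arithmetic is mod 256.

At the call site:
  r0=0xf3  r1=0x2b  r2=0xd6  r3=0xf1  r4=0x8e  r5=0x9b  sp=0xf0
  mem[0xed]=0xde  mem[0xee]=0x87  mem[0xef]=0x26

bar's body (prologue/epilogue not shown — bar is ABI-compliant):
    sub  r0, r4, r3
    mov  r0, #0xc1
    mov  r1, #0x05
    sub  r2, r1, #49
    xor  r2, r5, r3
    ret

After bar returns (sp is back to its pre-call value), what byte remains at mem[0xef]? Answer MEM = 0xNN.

MEM = 0xf3

prologue: push r0 → mem[0xef]=0xf3, sp=0xef
body[0] sub  r0, r4, r3 → r0=0x9d
body[1] mov  r0, #0xc1 → r0=0xc1
body[2] mov  r1, #0x05 → r1=0x05
body[3] sub  r2, r1, #49 → r2=0xd4
body[4] xor  r2, r5, r3 → r2=0x6a
epilogue: pop r0=0xf3, sp=0xf0
prologue pushed ['r0'] at ['0xef']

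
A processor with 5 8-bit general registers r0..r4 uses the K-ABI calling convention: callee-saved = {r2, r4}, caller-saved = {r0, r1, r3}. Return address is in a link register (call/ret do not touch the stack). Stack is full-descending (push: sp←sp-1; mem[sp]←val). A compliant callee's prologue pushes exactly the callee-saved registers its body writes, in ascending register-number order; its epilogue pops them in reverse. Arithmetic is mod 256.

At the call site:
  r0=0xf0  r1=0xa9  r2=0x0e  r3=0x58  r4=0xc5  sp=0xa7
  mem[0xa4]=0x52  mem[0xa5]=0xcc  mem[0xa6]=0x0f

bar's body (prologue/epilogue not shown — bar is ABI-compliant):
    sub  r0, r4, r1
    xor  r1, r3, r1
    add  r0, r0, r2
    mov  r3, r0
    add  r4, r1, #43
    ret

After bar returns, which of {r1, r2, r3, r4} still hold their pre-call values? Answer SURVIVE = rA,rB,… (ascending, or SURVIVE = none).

SURVIVE = r2,r4

prologue: push r4 → mem[0xa6]=0xc5, sp=0xa6
body[0] sub  r0, r4, r1 → r0=0x1c
body[1] xor  r1, r3, r1 → r1=0xf1
body[2] add  r0, r0, r2 → r0=0x2a
body[3] mov  r3, r0 → r3=0x2a
body[4] add  r4, r1, #43 → r4=0x1c
epilogue: pop r4=0xc5, sp=0xa7
r1: caller-saved, written=True
r2: callee-saved, written=False
r3: caller-saved, written=True
r4: callee-saved, written=True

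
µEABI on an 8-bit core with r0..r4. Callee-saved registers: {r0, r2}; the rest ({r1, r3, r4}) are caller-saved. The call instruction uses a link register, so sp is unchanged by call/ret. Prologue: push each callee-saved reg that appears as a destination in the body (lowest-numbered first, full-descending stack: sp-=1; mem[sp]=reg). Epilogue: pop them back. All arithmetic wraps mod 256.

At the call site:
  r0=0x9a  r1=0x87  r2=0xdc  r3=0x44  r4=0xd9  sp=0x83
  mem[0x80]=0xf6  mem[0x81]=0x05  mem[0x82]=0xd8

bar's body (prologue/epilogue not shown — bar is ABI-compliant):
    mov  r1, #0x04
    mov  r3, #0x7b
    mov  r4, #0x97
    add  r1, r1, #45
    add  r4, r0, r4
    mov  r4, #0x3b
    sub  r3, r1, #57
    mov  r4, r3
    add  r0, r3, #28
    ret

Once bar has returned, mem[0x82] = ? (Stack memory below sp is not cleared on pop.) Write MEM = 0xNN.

MEM = 0x9a

prologue: push r0 -> mem[0x82]=0x9a, sp=0x82
body[0] mov  r1, #0x04 -> r1=0x04
body[1] mov  r3, #0x7b -> r3=0x7b
body[2] mov  r4, #0x97 -> r4=0x97
body[3] add  r1, r1, #45 -> r1=0x31
body[4] add  r4, r0, r4 -> r4=0x31
body[5] mov  r4, #0x3b -> r4=0x3b
body[6] sub  r3, r1, #57 -> r3=0xf8
body[7] mov  r4, r3 -> r4=0xf8
body[8] add  r0, r3, #28 -> r0=0x14
epilogue: pop r0=0x9a, sp=0x83
prologue pushed ['r0'] at ['0x82']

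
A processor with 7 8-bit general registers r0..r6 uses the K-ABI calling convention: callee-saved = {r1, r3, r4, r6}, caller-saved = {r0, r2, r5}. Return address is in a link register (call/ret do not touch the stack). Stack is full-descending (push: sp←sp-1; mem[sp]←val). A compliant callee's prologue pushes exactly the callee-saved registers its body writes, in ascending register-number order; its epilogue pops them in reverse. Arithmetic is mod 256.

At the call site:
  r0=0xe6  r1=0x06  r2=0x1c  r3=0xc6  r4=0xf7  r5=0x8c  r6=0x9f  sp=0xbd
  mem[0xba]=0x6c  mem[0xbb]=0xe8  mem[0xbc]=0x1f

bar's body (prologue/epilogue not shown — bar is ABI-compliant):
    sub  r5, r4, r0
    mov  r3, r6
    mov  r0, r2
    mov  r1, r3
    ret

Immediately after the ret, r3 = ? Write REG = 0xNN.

prologue: push r1 -> mem[0xbc]=0x06, sp=0xbc
prologue: push r3 -> mem[0xbb]=0xc6, sp=0xbb
body[0] sub  r5, r4, r0 -> r5=0x11
body[1] mov  r3, r6 -> r3=0x9f
body[2] mov  r0, r2 -> r0=0x1c
body[3] mov  r1, r3 -> r1=0x9f
epilogue: pop r3=0xc6, sp=0xbc
epilogue: pop r1=0x06, sp=0xbd
r3 is callee-saved -> restored

REG = 0xc6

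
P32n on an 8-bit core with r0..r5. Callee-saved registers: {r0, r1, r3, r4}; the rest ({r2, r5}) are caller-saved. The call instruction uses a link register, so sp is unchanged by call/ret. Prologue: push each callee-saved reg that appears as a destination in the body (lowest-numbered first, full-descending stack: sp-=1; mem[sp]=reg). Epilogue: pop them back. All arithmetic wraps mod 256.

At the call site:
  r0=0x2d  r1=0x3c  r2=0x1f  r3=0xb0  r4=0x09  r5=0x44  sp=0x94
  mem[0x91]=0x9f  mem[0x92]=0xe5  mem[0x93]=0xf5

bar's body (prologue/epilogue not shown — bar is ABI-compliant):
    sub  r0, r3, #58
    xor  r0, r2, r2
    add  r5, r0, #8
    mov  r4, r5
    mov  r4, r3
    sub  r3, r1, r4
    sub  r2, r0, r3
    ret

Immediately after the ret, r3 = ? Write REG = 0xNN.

REG = 0xb0

prologue: push r0 → mem[0x93]=0x2d, sp=0x93
prologue: push r3 → mem[0x92]=0xb0, sp=0x92
prologue: push r4 → mem[0x91]=0x09, sp=0x91
body[0] sub  r0, r3, #58 → r0=0x76
body[1] xor  r0, r2, r2 → r0=0x00
body[2] add  r5, r0, #8 → r5=0x08
body[3] mov  r4, r5 → r4=0x08
body[4] mov  r4, r3 → r4=0xb0
body[5] sub  r3, r1, r4 → r3=0x8c
body[6] sub  r2, r0, r3 → r2=0x74
epilogue: pop r4=0x09, sp=0x92
epilogue: pop r3=0xb0, sp=0x93
epilogue: pop r0=0x2d, sp=0x94
r3 is callee-saved → restored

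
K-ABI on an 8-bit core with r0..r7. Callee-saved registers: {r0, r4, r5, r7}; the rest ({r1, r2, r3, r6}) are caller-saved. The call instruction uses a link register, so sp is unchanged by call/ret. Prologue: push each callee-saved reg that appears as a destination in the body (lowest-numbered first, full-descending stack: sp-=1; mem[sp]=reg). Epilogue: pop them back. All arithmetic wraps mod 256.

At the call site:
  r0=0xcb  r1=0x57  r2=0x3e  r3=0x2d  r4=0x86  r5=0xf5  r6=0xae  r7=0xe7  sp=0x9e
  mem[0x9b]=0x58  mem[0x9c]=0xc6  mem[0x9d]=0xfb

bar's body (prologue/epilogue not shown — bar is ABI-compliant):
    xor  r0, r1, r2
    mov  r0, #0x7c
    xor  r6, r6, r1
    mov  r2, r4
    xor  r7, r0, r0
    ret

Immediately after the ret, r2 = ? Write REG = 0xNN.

REG = 0x86

prologue: push r0 → mem[0x9d]=0xcb, sp=0x9d
prologue: push r7 → mem[0x9c]=0xe7, sp=0x9c
body[0] xor  r0, r1, r2 → r0=0x69
body[1] mov  r0, #0x7c → r0=0x7c
body[2] xor  r6, r6, r1 → r6=0xf9
body[3] mov  r2, r4 → r2=0x86
body[4] xor  r7, r0, r0 → r7=0x00
epilogue: pop r7=0xe7, sp=0x9d
epilogue: pop r0=0xcb, sp=0x9e
r2 is caller-saved → body value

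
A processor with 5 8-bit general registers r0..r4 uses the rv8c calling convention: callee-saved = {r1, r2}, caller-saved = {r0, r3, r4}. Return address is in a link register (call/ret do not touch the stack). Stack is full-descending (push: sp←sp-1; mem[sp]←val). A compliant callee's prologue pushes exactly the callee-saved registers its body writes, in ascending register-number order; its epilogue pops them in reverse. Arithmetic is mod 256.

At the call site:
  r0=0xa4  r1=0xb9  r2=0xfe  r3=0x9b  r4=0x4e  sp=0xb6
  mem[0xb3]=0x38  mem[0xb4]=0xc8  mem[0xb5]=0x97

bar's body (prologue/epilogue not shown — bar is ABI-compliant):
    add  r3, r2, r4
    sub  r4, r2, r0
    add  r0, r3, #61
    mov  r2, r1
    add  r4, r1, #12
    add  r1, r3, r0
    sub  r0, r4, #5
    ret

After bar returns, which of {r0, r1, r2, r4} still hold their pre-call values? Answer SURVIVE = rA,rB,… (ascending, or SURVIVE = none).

SURVIVE = r1,r2

prologue: push r1 -> mem[0xb5]=0xb9, sp=0xb5
prologue: push r2 -> mem[0xb4]=0xfe, sp=0xb4
body[0] add  r3, r2, r4 -> r3=0x4c
body[1] sub  r4, r2, r0 -> r4=0x5a
body[2] add  r0, r3, #61 -> r0=0x89
body[3] mov  r2, r1 -> r2=0xb9
body[4] add  r4, r1, #12 -> r4=0xc5
body[5] add  r1, r3, r0 -> r1=0xd5
body[6] sub  r0, r4, #5 -> r0=0xc0
epilogue: pop r2=0xfe, sp=0xb5
epilogue: pop r1=0xb9, sp=0xb6
r0: caller-saved, written=True
r1: callee-saved, written=True
r2: callee-saved, written=True
r4: caller-saved, written=True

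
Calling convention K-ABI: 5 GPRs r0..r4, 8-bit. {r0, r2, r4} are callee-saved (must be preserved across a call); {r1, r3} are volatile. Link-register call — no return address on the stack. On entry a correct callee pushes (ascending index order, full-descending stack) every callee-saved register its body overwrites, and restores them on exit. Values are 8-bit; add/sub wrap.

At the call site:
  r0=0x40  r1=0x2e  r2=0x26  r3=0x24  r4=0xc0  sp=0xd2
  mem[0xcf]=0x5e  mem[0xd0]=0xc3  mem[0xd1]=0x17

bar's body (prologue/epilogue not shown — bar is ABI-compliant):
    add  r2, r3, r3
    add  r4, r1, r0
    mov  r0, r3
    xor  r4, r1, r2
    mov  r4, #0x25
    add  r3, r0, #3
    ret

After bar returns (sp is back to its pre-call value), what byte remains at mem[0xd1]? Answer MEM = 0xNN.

MEM = 0x40

prologue: push r0 -> mem[0xd1]=0x40, sp=0xd1
prologue: push r2 -> mem[0xd0]=0x26, sp=0xd0
prologue: push r4 -> mem[0xcf]=0xc0, sp=0xcf
body[0] add  r2, r3, r3 -> r2=0x48
body[1] add  r4, r1, r0 -> r4=0x6e
body[2] mov  r0, r3 -> r0=0x24
body[3] xor  r4, r1, r2 -> r4=0x66
body[4] mov  r4, #0x25 -> r4=0x25
body[5] add  r3, r0, #3 -> r3=0x27
epilogue: pop r4=0xc0, sp=0xd0
epilogue: pop r2=0x26, sp=0xd1
epilogue: pop r0=0x40, sp=0xd2
prologue pushed ['r0', 'r2', 'r4'] at ['0xd1', '0xd0', '0xcf']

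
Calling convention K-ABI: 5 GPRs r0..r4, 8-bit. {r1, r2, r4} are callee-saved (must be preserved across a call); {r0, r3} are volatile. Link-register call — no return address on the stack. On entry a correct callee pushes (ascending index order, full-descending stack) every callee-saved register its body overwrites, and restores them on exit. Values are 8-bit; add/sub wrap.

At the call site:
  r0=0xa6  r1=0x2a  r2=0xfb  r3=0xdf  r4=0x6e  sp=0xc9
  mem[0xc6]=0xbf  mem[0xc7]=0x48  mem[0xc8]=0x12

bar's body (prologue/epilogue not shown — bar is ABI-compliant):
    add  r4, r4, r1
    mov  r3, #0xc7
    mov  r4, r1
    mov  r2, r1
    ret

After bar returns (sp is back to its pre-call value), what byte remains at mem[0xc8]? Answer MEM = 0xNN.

prologue: push r2 → mem[0xc8]=0xfb, sp=0xc8
prologue: push r4 → mem[0xc7]=0x6e, sp=0xc7
body[0] add  r4, r4, r1 → r4=0x98
body[1] mov  r3, #0xc7 → r3=0xc7
body[2] mov  r4, r1 → r4=0x2a
body[3] mov  r2, r1 → r2=0x2a
epilogue: pop r4=0x6e, sp=0xc8
epilogue: pop r2=0xfb, sp=0xc9
prologue pushed ['r2', 'r4'] at ['0xc8', '0xc7']

MEM = 0xfb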